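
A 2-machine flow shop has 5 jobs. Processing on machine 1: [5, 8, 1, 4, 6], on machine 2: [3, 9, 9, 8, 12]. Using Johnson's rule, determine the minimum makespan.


Apply Johnson's rule:
  Group 1 (a <= b): [(3, 1, 9), (4, 4, 8), (5, 6, 12), (2, 8, 9)]
  Group 2 (a > b): [(1, 5, 3)]
Optimal job order: [3, 4, 5, 2, 1]
Schedule:
  Job 3: M1 done at 1, M2 done at 10
  Job 4: M1 done at 5, M2 done at 18
  Job 5: M1 done at 11, M2 done at 30
  Job 2: M1 done at 19, M2 done at 39
  Job 1: M1 done at 24, M2 done at 42
Makespan = 42

42


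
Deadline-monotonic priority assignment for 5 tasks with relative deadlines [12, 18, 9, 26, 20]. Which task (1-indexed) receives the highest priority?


Sort tasks by relative deadline (ascending):
  Task 3: deadline = 9
  Task 1: deadline = 12
  Task 2: deadline = 18
  Task 5: deadline = 20
  Task 4: deadline = 26
Priority order (highest first): [3, 1, 2, 5, 4]
Highest priority task = 3

3


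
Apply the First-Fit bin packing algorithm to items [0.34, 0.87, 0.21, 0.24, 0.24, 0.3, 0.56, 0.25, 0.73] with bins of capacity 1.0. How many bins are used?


Place items sequentially using First-Fit:
  Item 0.34 -> new Bin 1
  Item 0.87 -> new Bin 2
  Item 0.21 -> Bin 1 (now 0.55)
  Item 0.24 -> Bin 1 (now 0.79)
  Item 0.24 -> new Bin 3
  Item 0.3 -> Bin 3 (now 0.54)
  Item 0.56 -> new Bin 4
  Item 0.25 -> Bin 3 (now 0.79)
  Item 0.73 -> new Bin 5
Total bins used = 5

5


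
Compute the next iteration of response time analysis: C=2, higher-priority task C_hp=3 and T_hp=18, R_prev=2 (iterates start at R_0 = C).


R_next = C + ceil(R_prev / T_hp) * C_hp
ceil(2 / 18) = ceil(0.1111) = 1
Interference = 1 * 3 = 3
R_next = 2 + 3 = 5

5


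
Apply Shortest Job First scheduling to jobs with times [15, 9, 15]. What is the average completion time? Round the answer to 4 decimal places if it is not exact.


SJF order (ascending): [9, 15, 15]
Completion times:
  Job 1: burst=9, C=9
  Job 2: burst=15, C=24
  Job 3: burst=15, C=39
Average completion = 72/3 = 24.0

24.0


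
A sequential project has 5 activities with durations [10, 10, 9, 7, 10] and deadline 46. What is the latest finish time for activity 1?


LF(activity 1) = deadline - sum of successor durations
Successors: activities 2 through 5 with durations [10, 9, 7, 10]
Sum of successor durations = 36
LF = 46 - 36 = 10

10


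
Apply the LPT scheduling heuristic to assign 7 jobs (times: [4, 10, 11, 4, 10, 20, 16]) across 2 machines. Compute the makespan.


Sort jobs in decreasing order (LPT): [20, 16, 11, 10, 10, 4, 4]
Assign each job to the least loaded machine:
  Machine 1: jobs [20, 10, 4, 4], load = 38
  Machine 2: jobs [16, 11, 10], load = 37
Makespan = max load = 38

38


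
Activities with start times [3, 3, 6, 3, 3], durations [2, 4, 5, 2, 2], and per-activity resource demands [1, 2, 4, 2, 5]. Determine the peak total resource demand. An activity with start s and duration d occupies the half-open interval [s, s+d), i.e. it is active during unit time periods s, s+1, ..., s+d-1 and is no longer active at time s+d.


Each activity i is active on [start_i, start_i + duration_i).
Compute total resource usage per time slot:
  t=0: active resources = [], total = 0
  t=1: active resources = [], total = 0
  t=2: active resources = [], total = 0
  t=3: active resources = [1, 2, 2, 5], total = 10
  t=4: active resources = [1, 2, 2, 5], total = 10
  t=5: active resources = [2], total = 2
  t=6: active resources = [2, 4], total = 6
  t=7: active resources = [4], total = 4
  t=8: active resources = [4], total = 4
  t=9: active resources = [4], total = 4
  t=10: active resources = [4], total = 4
Peak resource demand = 10

10


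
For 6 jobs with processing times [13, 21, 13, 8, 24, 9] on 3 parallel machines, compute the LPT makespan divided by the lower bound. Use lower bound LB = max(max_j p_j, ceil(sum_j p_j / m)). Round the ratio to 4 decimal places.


LPT order: [24, 21, 13, 13, 9, 8]
Machine loads after assignment: [32, 30, 26]
LPT makespan = 32
Lower bound = max(max_job, ceil(total/3)) = max(24, 30) = 30
Ratio = 32 / 30 = 1.0667

1.0667


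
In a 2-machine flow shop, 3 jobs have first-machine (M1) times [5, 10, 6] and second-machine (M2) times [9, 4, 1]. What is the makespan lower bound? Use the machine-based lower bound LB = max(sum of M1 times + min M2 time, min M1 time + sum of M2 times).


LB1 = sum(M1 times) + min(M2 times) = 21 + 1 = 22
LB2 = min(M1 times) + sum(M2 times) = 5 + 14 = 19
Lower bound = max(LB1, LB2) = max(22, 19) = 22

22


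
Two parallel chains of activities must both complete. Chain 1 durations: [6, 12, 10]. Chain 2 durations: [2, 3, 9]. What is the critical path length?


Path A total = 6 + 12 + 10 = 28
Path B total = 2 + 3 + 9 = 14
Critical path = longest path = max(28, 14) = 28

28


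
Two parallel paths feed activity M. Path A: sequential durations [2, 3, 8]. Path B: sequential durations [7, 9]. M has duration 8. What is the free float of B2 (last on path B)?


ES(B2) = sum of predecessors on chain B = 7
EF(B2) = ES + duration = 7 + 9 = 16
Successor of B2 is M. ES(M) = max(sum(A), sum(B)) = max(13, 16) = 16
Free float = ES(successor) - EF(current) = 16 - 16 = 0

0


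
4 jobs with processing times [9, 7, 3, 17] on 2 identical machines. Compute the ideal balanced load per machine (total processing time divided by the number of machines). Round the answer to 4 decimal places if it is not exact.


Total processing time = 9 + 7 + 3 + 17 = 36
Number of machines = 2
Ideal balanced load = 36 / 2 = 18.0

18.0


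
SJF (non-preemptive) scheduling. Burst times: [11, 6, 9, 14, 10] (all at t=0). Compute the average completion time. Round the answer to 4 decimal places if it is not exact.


SJF order (ascending): [6, 9, 10, 11, 14]
Completion times:
  Job 1: burst=6, C=6
  Job 2: burst=9, C=15
  Job 3: burst=10, C=25
  Job 4: burst=11, C=36
  Job 5: burst=14, C=50
Average completion = 132/5 = 26.4

26.4


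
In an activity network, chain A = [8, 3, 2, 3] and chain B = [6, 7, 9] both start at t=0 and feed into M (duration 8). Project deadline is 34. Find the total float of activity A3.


Forward pass: ES(A3) = sum of predecessors on chain A = 11
EF = ES + duration = 11 + 2 = 13
Backward pass: LF(M) = deadline = 34; LS(M) = 34 - 8 = 26
LF(A3) = LS(M) - sum(successors on chain A) = 26 - 3 = 23
LS = LF - duration = 23 - 2 = 21
Total float = LS - ES = 21 - 11 = 10

10


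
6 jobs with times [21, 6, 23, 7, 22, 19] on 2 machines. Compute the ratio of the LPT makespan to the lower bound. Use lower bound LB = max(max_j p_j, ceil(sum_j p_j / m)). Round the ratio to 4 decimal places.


LPT order: [23, 22, 21, 19, 7, 6]
Machine loads after assignment: [49, 49]
LPT makespan = 49
Lower bound = max(max_job, ceil(total/2)) = max(23, 49) = 49
Ratio = 49 / 49 = 1.0

1.0


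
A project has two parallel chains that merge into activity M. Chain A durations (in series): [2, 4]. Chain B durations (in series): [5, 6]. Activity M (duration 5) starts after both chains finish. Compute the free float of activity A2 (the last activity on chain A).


ES(A2) = sum of predecessors on chain A = 2
EF(A2) = ES + duration = 2 + 4 = 6
Successor of A2 is M. ES(M) = max(sum(A), sum(B)) = max(6, 11) = 11
Free float = ES(successor) - EF(current) = 11 - 6 = 5

5


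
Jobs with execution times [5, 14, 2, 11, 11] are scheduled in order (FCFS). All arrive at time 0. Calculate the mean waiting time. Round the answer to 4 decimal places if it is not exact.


FCFS order (as given): [5, 14, 2, 11, 11]
Waiting times:
  Job 1: wait = 0
  Job 2: wait = 5
  Job 3: wait = 19
  Job 4: wait = 21
  Job 5: wait = 32
Sum of waiting times = 77
Average waiting time = 77/5 = 15.4

15.4


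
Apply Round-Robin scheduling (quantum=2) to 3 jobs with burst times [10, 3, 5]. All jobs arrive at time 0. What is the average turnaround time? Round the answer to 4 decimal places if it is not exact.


Time quantum = 2
Execution trace:
  J1 runs 2 units, time = 2
  J2 runs 2 units, time = 4
  J3 runs 2 units, time = 6
  J1 runs 2 units, time = 8
  J2 runs 1 units, time = 9
  J3 runs 2 units, time = 11
  J1 runs 2 units, time = 13
  J3 runs 1 units, time = 14
  J1 runs 2 units, time = 16
  J1 runs 2 units, time = 18
Finish times: [18, 9, 14]
Average turnaround = 41/3 = 13.6667

13.6667


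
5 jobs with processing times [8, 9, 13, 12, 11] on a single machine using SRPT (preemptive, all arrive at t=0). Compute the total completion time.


Since all jobs arrive at t=0, SRPT equals SPT ordering.
SPT order: [8, 9, 11, 12, 13]
Completion times:
  Job 1: p=8, C=8
  Job 2: p=9, C=17
  Job 3: p=11, C=28
  Job 4: p=12, C=40
  Job 5: p=13, C=53
Total completion time = 8 + 17 + 28 + 40 + 53 = 146

146


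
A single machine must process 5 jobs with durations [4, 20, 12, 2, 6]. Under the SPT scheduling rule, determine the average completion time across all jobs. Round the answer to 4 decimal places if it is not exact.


Sort jobs by processing time (SPT order): [2, 4, 6, 12, 20]
Compute completion times sequentially:
  Job 1: processing = 2, completes at 2
  Job 2: processing = 4, completes at 6
  Job 3: processing = 6, completes at 12
  Job 4: processing = 12, completes at 24
  Job 5: processing = 20, completes at 44
Sum of completion times = 88
Average completion time = 88/5 = 17.6

17.6


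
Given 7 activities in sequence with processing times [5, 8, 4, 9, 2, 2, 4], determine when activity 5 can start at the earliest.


Activity 5 starts after activities 1 through 4 complete.
Predecessor durations: [5, 8, 4, 9]
ES = 5 + 8 + 4 + 9 = 26

26


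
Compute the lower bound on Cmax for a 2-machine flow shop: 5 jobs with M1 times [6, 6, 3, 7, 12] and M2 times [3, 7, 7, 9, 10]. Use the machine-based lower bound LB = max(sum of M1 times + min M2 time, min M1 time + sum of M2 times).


LB1 = sum(M1 times) + min(M2 times) = 34 + 3 = 37
LB2 = min(M1 times) + sum(M2 times) = 3 + 36 = 39
Lower bound = max(LB1, LB2) = max(37, 39) = 39

39


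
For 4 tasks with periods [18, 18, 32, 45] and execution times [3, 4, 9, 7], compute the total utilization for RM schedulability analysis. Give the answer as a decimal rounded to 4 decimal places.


Compute individual utilizations (exact fractions):
  Task 1: C/T = 3/18 = 1/6 (approx. 0.1667)
  Task 2: C/T = 4/18 = 2/9 (approx. 0.2222)
  Task 3: C/T = 9/32 (approx. 0.2813)
  Task 4: C/T = 7/45 (approx. 0.1556)
Total utilization U = 1/6 + 2/9 + 9/32 + 7/45 = 1189/1440
Rounded to 4 decimal places: U = 0.8257
RM (Liu & Layland) bound for 4 tasks = 0.756828; compare with U = 1189/1440 (approx. 0.825694)
bound < U <= 1, so the RM sufficient condition is not met (inconclusive; an exact test such as response-time analysis is needed).

0.8257


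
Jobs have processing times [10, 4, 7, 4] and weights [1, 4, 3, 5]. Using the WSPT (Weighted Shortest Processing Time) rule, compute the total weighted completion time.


Compute p/w ratios and sort ascending (WSPT): [(4, 5), (4, 4), (7, 3), (10, 1)]
Compute weighted completion times:
  Job (p=4,w=5): C=4, w*C=5*4=20
  Job (p=4,w=4): C=8, w*C=4*8=32
  Job (p=7,w=3): C=15, w*C=3*15=45
  Job (p=10,w=1): C=25, w*C=1*25=25
Total weighted completion time = 122

122


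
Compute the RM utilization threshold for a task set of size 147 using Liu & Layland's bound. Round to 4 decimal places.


Compute 2^(1/147) = 1.0047264214
Subtract 1: 1.0047264214 - 1 = 0.0047264214
Multiply by n: 147 * 0.0047264214 = 0.6947839458
Round to 4 dp: 0.6948

0.6948


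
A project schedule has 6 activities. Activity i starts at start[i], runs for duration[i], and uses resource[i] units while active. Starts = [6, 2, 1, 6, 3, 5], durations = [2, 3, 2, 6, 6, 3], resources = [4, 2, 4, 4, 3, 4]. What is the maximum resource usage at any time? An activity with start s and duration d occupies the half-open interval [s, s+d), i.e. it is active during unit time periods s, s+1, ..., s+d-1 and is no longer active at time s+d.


Each activity i is active on [start_i, start_i + duration_i).
Compute total resource usage per time slot:
  t=0: active resources = [], total = 0
  t=1: active resources = [4], total = 4
  t=2: active resources = [2, 4], total = 6
  t=3: active resources = [2, 3], total = 5
  t=4: active resources = [2, 3], total = 5
  t=5: active resources = [3, 4], total = 7
  t=6: active resources = [4, 4, 3, 4], total = 15
  t=7: active resources = [4, 4, 3, 4], total = 15
  t=8: active resources = [4, 3], total = 7
  t=9: active resources = [4], total = 4
  t=10: active resources = [4], total = 4
  t=11: active resources = [4], total = 4
Peak resource demand = 15

15


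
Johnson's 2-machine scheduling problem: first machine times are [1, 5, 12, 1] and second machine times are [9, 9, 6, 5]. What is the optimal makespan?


Apply Johnson's rule:
  Group 1 (a <= b): [(1, 1, 9), (4, 1, 5), (2, 5, 9)]
  Group 2 (a > b): [(3, 12, 6)]
Optimal job order: [1, 4, 2, 3]
Schedule:
  Job 1: M1 done at 1, M2 done at 10
  Job 4: M1 done at 2, M2 done at 15
  Job 2: M1 done at 7, M2 done at 24
  Job 3: M1 done at 19, M2 done at 30
Makespan = 30

30


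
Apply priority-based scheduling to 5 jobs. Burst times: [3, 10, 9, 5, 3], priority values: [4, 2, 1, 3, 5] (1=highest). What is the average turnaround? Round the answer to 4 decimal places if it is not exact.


Sort by priority (ascending = highest first):
Order: [(1, 9), (2, 10), (3, 5), (4, 3), (5, 3)]
Completion times:
  Priority 1, burst=9, C=9
  Priority 2, burst=10, C=19
  Priority 3, burst=5, C=24
  Priority 4, burst=3, C=27
  Priority 5, burst=3, C=30
Average turnaround = 109/5 = 21.8

21.8


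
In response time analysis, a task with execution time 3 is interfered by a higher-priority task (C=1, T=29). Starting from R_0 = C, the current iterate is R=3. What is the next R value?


R_next = C + ceil(R_prev / T_hp) * C_hp
ceil(3 / 29) = ceil(0.1034) = 1
Interference = 1 * 1 = 1
R_next = 3 + 1 = 4

4


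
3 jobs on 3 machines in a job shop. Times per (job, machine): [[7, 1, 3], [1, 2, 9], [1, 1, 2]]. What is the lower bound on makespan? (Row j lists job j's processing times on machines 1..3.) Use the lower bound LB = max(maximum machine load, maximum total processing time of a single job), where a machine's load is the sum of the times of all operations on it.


Machine loads:
  Machine 1: 7 + 1 + 1 = 9
  Machine 2: 1 + 2 + 1 = 4
  Machine 3: 3 + 9 + 2 = 14
Max machine load = 14
Job totals:
  Job 1: 11
  Job 2: 12
  Job 3: 4
Max job total = 12
Lower bound = max(14, 12) = 14

14


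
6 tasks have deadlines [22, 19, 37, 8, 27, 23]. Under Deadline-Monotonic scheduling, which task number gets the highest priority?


Sort tasks by relative deadline (ascending):
  Task 4: deadline = 8
  Task 2: deadline = 19
  Task 1: deadline = 22
  Task 6: deadline = 23
  Task 5: deadline = 27
  Task 3: deadline = 37
Priority order (highest first): [4, 2, 1, 6, 5, 3]
Highest priority task = 4

4


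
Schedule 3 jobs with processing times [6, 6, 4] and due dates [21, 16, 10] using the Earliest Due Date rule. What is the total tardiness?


Sort by due date (EDD order): [(4, 10), (6, 16), (6, 21)]
Compute completion times and tardiness:
  Job 1: p=4, d=10, C=4, tardiness=max(0,4-10)=0
  Job 2: p=6, d=16, C=10, tardiness=max(0,10-16)=0
  Job 3: p=6, d=21, C=16, tardiness=max(0,16-21)=0
Total tardiness = 0

0


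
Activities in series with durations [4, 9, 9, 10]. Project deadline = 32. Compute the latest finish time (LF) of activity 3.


LF(activity 3) = deadline - sum of successor durations
Successors: activities 4 through 4 with durations [10]
Sum of successor durations = 10
LF = 32 - 10 = 22

22


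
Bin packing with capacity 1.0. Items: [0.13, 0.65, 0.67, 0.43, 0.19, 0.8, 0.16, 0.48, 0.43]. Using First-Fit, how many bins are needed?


Place items sequentially using First-Fit:
  Item 0.13 -> new Bin 1
  Item 0.65 -> Bin 1 (now 0.78)
  Item 0.67 -> new Bin 2
  Item 0.43 -> new Bin 3
  Item 0.19 -> Bin 1 (now 0.97)
  Item 0.8 -> new Bin 4
  Item 0.16 -> Bin 2 (now 0.83)
  Item 0.48 -> Bin 3 (now 0.91)
  Item 0.43 -> new Bin 5
Total bins used = 5

5


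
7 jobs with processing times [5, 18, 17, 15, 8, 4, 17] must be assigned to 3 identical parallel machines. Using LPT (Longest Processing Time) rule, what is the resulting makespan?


Sort jobs in decreasing order (LPT): [18, 17, 17, 15, 8, 5, 4]
Assign each job to the least loaded machine:
  Machine 1: jobs [18, 5, 4], load = 27
  Machine 2: jobs [17, 15], load = 32
  Machine 3: jobs [17, 8], load = 25
Makespan = max load = 32

32


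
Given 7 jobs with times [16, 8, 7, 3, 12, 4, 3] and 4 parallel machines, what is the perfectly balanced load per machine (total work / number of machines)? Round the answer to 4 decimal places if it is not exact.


Total processing time = 16 + 8 + 7 + 3 + 12 + 4 + 3 = 53
Number of machines = 4
Ideal balanced load = 53 / 4 = 13.25

13.25


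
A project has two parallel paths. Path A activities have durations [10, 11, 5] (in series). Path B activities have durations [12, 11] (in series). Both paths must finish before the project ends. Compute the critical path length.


Path A total = 10 + 11 + 5 = 26
Path B total = 12 + 11 = 23
Critical path = longest path = max(26, 23) = 26

26


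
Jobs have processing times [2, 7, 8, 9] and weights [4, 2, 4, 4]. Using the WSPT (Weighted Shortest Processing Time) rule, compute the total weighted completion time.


Compute p/w ratios and sort ascending (WSPT): [(2, 4), (8, 4), (9, 4), (7, 2)]
Compute weighted completion times:
  Job (p=2,w=4): C=2, w*C=4*2=8
  Job (p=8,w=4): C=10, w*C=4*10=40
  Job (p=9,w=4): C=19, w*C=4*19=76
  Job (p=7,w=2): C=26, w*C=2*26=52
Total weighted completion time = 176

176


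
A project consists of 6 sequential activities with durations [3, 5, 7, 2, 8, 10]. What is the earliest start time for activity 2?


Activity 2 starts after activities 1 through 1 complete.
Predecessor durations: [3]
ES = 3 = 3

3


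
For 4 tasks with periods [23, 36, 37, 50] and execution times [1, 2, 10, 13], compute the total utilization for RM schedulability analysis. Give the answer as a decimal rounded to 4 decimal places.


Compute individual utilizations (exact fractions):
  Task 1: C/T = 1/23 (approx. 0.0435)
  Task 2: C/T = 2/36 = 1/18 (approx. 0.0556)
  Task 3: C/T = 10/37 (approx. 0.2703)
  Task 4: C/T = 13/50 (approx. 0.26)
Total utilization U = 1/23 + 1/18 + 10/37 + 13/50 = 120496/191475
Rounded to 4 decimal places: U = 0.6293
RM (Liu & Layland) bound for 4 tasks = 0.756828; compare with U = 120496/191475 (approx. 0.629304)
U <= bound, so schedulable by RM sufficient condition.

0.6293


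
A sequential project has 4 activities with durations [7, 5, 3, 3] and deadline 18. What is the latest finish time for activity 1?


LF(activity 1) = deadline - sum of successor durations
Successors: activities 2 through 4 with durations [5, 3, 3]
Sum of successor durations = 11
LF = 18 - 11 = 7

7


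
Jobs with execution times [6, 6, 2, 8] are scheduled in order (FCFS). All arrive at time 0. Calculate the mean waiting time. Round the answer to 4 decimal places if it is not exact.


FCFS order (as given): [6, 6, 2, 8]
Waiting times:
  Job 1: wait = 0
  Job 2: wait = 6
  Job 3: wait = 12
  Job 4: wait = 14
Sum of waiting times = 32
Average waiting time = 32/4 = 8.0

8.0


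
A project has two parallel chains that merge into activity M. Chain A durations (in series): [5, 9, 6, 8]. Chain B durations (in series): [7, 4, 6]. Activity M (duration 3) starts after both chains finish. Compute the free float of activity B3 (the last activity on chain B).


ES(B3) = sum of predecessors on chain B = 11
EF(B3) = ES + duration = 11 + 6 = 17
Successor of B3 is M. ES(M) = max(sum(A), sum(B)) = max(28, 17) = 28
Free float = ES(successor) - EF(current) = 28 - 17 = 11

11


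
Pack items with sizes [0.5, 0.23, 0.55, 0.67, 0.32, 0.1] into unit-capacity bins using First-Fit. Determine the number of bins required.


Place items sequentially using First-Fit:
  Item 0.5 -> new Bin 1
  Item 0.23 -> Bin 1 (now 0.73)
  Item 0.55 -> new Bin 2
  Item 0.67 -> new Bin 3
  Item 0.32 -> Bin 2 (now 0.87)
  Item 0.1 -> Bin 1 (now 0.83)
Total bins used = 3

3


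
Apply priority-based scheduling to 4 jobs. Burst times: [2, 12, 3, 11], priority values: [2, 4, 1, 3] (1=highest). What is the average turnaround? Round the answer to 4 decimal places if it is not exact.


Sort by priority (ascending = highest first):
Order: [(1, 3), (2, 2), (3, 11), (4, 12)]
Completion times:
  Priority 1, burst=3, C=3
  Priority 2, burst=2, C=5
  Priority 3, burst=11, C=16
  Priority 4, burst=12, C=28
Average turnaround = 52/4 = 13.0

13.0


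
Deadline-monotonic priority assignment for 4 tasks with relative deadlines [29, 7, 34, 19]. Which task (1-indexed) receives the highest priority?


Sort tasks by relative deadline (ascending):
  Task 2: deadline = 7
  Task 4: deadline = 19
  Task 1: deadline = 29
  Task 3: deadline = 34
Priority order (highest first): [2, 4, 1, 3]
Highest priority task = 2

2


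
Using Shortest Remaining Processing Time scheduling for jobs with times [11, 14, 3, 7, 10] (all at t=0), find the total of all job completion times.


Since all jobs arrive at t=0, SRPT equals SPT ordering.
SPT order: [3, 7, 10, 11, 14]
Completion times:
  Job 1: p=3, C=3
  Job 2: p=7, C=10
  Job 3: p=10, C=20
  Job 4: p=11, C=31
  Job 5: p=14, C=45
Total completion time = 3 + 10 + 20 + 31 + 45 = 109

109


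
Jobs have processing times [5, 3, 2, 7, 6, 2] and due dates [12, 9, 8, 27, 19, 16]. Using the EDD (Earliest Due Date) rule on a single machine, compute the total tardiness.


Sort by due date (EDD order): [(2, 8), (3, 9), (5, 12), (2, 16), (6, 19), (7, 27)]
Compute completion times and tardiness:
  Job 1: p=2, d=8, C=2, tardiness=max(0,2-8)=0
  Job 2: p=3, d=9, C=5, tardiness=max(0,5-9)=0
  Job 3: p=5, d=12, C=10, tardiness=max(0,10-12)=0
  Job 4: p=2, d=16, C=12, tardiness=max(0,12-16)=0
  Job 5: p=6, d=19, C=18, tardiness=max(0,18-19)=0
  Job 6: p=7, d=27, C=25, tardiness=max(0,25-27)=0
Total tardiness = 0

0


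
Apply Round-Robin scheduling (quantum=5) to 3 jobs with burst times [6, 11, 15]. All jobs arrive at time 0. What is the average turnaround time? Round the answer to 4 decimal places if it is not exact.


Time quantum = 5
Execution trace:
  J1 runs 5 units, time = 5
  J2 runs 5 units, time = 10
  J3 runs 5 units, time = 15
  J1 runs 1 units, time = 16
  J2 runs 5 units, time = 21
  J3 runs 5 units, time = 26
  J2 runs 1 units, time = 27
  J3 runs 5 units, time = 32
Finish times: [16, 27, 32]
Average turnaround = 75/3 = 25.0

25.0


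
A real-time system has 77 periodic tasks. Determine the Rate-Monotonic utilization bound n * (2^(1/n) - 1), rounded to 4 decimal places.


Compute 2^(1/77) = 1.0090425505
Subtract 1: 1.0090425505 - 1 = 0.0090425505
Multiply by n: 77 * 0.0090425505 = 0.6962763885
Round to 4 dp: 0.6963

0.6963


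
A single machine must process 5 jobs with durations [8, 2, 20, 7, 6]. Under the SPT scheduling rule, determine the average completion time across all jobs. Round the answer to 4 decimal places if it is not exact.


Sort jobs by processing time (SPT order): [2, 6, 7, 8, 20]
Compute completion times sequentially:
  Job 1: processing = 2, completes at 2
  Job 2: processing = 6, completes at 8
  Job 3: processing = 7, completes at 15
  Job 4: processing = 8, completes at 23
  Job 5: processing = 20, completes at 43
Sum of completion times = 91
Average completion time = 91/5 = 18.2

18.2


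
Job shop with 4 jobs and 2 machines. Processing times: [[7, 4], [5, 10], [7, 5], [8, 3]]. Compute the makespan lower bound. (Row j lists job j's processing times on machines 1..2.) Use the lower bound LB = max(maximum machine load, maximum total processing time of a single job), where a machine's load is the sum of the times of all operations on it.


Machine loads:
  Machine 1: 7 + 5 + 7 + 8 = 27
  Machine 2: 4 + 10 + 5 + 3 = 22
Max machine load = 27
Job totals:
  Job 1: 11
  Job 2: 15
  Job 3: 12
  Job 4: 11
Max job total = 15
Lower bound = max(27, 15) = 27

27


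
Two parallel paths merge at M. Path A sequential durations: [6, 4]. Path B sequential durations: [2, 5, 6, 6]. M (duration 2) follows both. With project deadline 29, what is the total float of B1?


Forward pass: ES(B1) = sum of predecessors on chain B = 0
EF = ES + duration = 0 + 2 = 2
Backward pass: LF(M) = deadline = 29; LS(M) = 29 - 2 = 27
LF(B1) = LS(M) - sum(successors on chain B) = 27 - 17 = 10
LS = LF - duration = 10 - 2 = 8
Total float = LS - ES = 8 - 0 = 8

8


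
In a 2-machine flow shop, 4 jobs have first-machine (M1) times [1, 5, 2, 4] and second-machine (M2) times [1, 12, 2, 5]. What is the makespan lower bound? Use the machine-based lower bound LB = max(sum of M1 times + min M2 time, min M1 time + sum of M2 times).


LB1 = sum(M1 times) + min(M2 times) = 12 + 1 = 13
LB2 = min(M1 times) + sum(M2 times) = 1 + 20 = 21
Lower bound = max(LB1, LB2) = max(13, 21) = 21

21


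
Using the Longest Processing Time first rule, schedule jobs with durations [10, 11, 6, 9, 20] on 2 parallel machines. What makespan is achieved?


Sort jobs in decreasing order (LPT): [20, 11, 10, 9, 6]
Assign each job to the least loaded machine:
  Machine 1: jobs [20, 9], load = 29
  Machine 2: jobs [11, 10, 6], load = 27
Makespan = max load = 29

29


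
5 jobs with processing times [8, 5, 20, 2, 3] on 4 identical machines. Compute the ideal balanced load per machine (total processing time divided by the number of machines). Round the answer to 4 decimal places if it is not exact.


Total processing time = 8 + 5 + 20 + 2 + 3 = 38
Number of machines = 4
Ideal balanced load = 38 / 4 = 9.5

9.5


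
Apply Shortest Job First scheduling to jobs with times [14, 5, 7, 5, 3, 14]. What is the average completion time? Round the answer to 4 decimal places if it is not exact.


SJF order (ascending): [3, 5, 5, 7, 14, 14]
Completion times:
  Job 1: burst=3, C=3
  Job 2: burst=5, C=8
  Job 3: burst=5, C=13
  Job 4: burst=7, C=20
  Job 5: burst=14, C=34
  Job 6: burst=14, C=48
Average completion = 126/6 = 21.0

21.0


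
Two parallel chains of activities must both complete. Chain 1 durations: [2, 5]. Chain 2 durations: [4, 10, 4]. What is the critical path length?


Path A total = 2 + 5 = 7
Path B total = 4 + 10 + 4 = 18
Critical path = longest path = max(7, 18) = 18

18


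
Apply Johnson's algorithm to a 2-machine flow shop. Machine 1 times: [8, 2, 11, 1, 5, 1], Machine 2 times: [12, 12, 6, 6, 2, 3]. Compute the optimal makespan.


Apply Johnson's rule:
  Group 1 (a <= b): [(4, 1, 6), (6, 1, 3), (2, 2, 12), (1, 8, 12)]
  Group 2 (a > b): [(3, 11, 6), (5, 5, 2)]
Optimal job order: [4, 6, 2, 1, 3, 5]
Schedule:
  Job 4: M1 done at 1, M2 done at 7
  Job 6: M1 done at 2, M2 done at 10
  Job 2: M1 done at 4, M2 done at 22
  Job 1: M1 done at 12, M2 done at 34
  Job 3: M1 done at 23, M2 done at 40
  Job 5: M1 done at 28, M2 done at 42
Makespan = 42

42


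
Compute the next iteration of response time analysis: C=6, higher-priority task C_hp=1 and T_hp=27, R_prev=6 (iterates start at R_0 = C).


R_next = C + ceil(R_prev / T_hp) * C_hp
ceil(6 / 27) = ceil(0.2222) = 1
Interference = 1 * 1 = 1
R_next = 6 + 1 = 7

7


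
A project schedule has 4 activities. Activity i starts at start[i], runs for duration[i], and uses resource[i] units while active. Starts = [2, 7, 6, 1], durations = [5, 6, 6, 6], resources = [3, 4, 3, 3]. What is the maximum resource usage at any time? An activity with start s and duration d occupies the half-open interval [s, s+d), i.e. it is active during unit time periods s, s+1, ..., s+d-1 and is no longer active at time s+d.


Each activity i is active on [start_i, start_i + duration_i).
Compute total resource usage per time slot:
  t=0: active resources = [], total = 0
  t=1: active resources = [3], total = 3
  t=2: active resources = [3, 3], total = 6
  t=3: active resources = [3, 3], total = 6
  t=4: active resources = [3, 3], total = 6
  t=5: active resources = [3, 3], total = 6
  t=6: active resources = [3, 3, 3], total = 9
  t=7: active resources = [4, 3], total = 7
  t=8: active resources = [4, 3], total = 7
  t=9: active resources = [4, 3], total = 7
  t=10: active resources = [4, 3], total = 7
  t=11: active resources = [4, 3], total = 7
  t=12: active resources = [4], total = 4
Peak resource demand = 9

9


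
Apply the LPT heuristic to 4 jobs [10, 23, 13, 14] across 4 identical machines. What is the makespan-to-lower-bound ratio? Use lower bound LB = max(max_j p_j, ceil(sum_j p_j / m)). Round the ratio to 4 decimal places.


LPT order: [23, 14, 13, 10]
Machine loads after assignment: [23, 14, 13, 10]
LPT makespan = 23
Lower bound = max(max_job, ceil(total/4)) = max(23, 15) = 23
Ratio = 23 / 23 = 1.0

1.0


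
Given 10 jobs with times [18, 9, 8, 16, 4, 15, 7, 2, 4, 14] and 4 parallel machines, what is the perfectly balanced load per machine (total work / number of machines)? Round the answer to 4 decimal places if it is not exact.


Total processing time = 18 + 9 + 8 + 16 + 4 + 15 + 7 + 2 + 4 + 14 = 97
Number of machines = 4
Ideal balanced load = 97 / 4 = 24.25

24.25


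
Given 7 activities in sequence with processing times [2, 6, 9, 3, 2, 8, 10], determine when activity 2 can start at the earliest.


Activity 2 starts after activities 1 through 1 complete.
Predecessor durations: [2]
ES = 2 = 2

2


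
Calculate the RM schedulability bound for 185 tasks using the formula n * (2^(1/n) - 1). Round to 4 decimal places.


Compute 2^(1/185) = 1.0037537693
Subtract 1: 1.0037537693 - 1 = 0.0037537693
Multiply by n: 185 * 0.0037537693 = 0.6944473205
Round to 4 dp: 0.6944

0.6944


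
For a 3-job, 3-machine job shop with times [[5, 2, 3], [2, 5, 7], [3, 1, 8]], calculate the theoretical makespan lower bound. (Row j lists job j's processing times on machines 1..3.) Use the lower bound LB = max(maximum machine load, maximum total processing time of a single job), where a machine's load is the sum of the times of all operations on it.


Machine loads:
  Machine 1: 5 + 2 + 3 = 10
  Machine 2: 2 + 5 + 1 = 8
  Machine 3: 3 + 7 + 8 = 18
Max machine load = 18
Job totals:
  Job 1: 10
  Job 2: 14
  Job 3: 12
Max job total = 14
Lower bound = max(18, 14) = 18

18


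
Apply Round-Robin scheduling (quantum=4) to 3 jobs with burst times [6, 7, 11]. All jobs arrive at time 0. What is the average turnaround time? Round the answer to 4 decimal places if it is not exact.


Time quantum = 4
Execution trace:
  J1 runs 4 units, time = 4
  J2 runs 4 units, time = 8
  J3 runs 4 units, time = 12
  J1 runs 2 units, time = 14
  J2 runs 3 units, time = 17
  J3 runs 4 units, time = 21
  J3 runs 3 units, time = 24
Finish times: [14, 17, 24]
Average turnaround = 55/3 = 18.3333

18.3333


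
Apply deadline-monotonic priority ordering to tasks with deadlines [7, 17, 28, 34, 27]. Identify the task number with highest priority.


Sort tasks by relative deadline (ascending):
  Task 1: deadline = 7
  Task 2: deadline = 17
  Task 5: deadline = 27
  Task 3: deadline = 28
  Task 4: deadline = 34
Priority order (highest first): [1, 2, 5, 3, 4]
Highest priority task = 1

1


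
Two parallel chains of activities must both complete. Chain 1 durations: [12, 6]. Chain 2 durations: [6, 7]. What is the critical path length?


Path A total = 12 + 6 = 18
Path B total = 6 + 7 = 13
Critical path = longest path = max(18, 13) = 18

18


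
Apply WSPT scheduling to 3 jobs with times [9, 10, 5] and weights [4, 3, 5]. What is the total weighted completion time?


Compute p/w ratios and sort ascending (WSPT): [(5, 5), (9, 4), (10, 3)]
Compute weighted completion times:
  Job (p=5,w=5): C=5, w*C=5*5=25
  Job (p=9,w=4): C=14, w*C=4*14=56
  Job (p=10,w=3): C=24, w*C=3*24=72
Total weighted completion time = 153

153


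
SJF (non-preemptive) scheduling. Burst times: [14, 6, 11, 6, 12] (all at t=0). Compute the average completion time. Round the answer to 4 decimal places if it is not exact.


SJF order (ascending): [6, 6, 11, 12, 14]
Completion times:
  Job 1: burst=6, C=6
  Job 2: burst=6, C=12
  Job 3: burst=11, C=23
  Job 4: burst=12, C=35
  Job 5: burst=14, C=49
Average completion = 125/5 = 25.0

25.0


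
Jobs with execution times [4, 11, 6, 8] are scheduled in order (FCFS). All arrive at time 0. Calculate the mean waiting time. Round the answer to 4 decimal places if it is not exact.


FCFS order (as given): [4, 11, 6, 8]
Waiting times:
  Job 1: wait = 0
  Job 2: wait = 4
  Job 3: wait = 15
  Job 4: wait = 21
Sum of waiting times = 40
Average waiting time = 40/4 = 10.0

10.0


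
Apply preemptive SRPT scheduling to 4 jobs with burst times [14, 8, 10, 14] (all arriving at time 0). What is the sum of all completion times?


Since all jobs arrive at t=0, SRPT equals SPT ordering.
SPT order: [8, 10, 14, 14]
Completion times:
  Job 1: p=8, C=8
  Job 2: p=10, C=18
  Job 3: p=14, C=32
  Job 4: p=14, C=46
Total completion time = 8 + 18 + 32 + 46 = 104

104


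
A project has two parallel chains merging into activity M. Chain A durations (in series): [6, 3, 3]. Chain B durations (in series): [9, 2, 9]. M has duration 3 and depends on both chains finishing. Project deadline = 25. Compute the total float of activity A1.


Forward pass: ES(A1) = sum of predecessors on chain A = 0
EF = ES + duration = 0 + 6 = 6
Backward pass: LF(M) = deadline = 25; LS(M) = 25 - 3 = 22
LF(A1) = LS(M) - sum(successors on chain A) = 22 - 6 = 16
LS = LF - duration = 16 - 6 = 10
Total float = LS - ES = 10 - 0 = 10

10


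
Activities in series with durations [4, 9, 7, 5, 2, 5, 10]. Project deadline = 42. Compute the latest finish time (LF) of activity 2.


LF(activity 2) = deadline - sum of successor durations
Successors: activities 3 through 7 with durations [7, 5, 2, 5, 10]
Sum of successor durations = 29
LF = 42 - 29 = 13

13


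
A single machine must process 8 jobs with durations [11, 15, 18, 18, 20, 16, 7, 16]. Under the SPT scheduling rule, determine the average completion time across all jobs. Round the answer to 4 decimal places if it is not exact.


Sort jobs by processing time (SPT order): [7, 11, 15, 16, 16, 18, 18, 20]
Compute completion times sequentially:
  Job 1: processing = 7, completes at 7
  Job 2: processing = 11, completes at 18
  Job 3: processing = 15, completes at 33
  Job 4: processing = 16, completes at 49
  Job 5: processing = 16, completes at 65
  Job 6: processing = 18, completes at 83
  Job 7: processing = 18, completes at 101
  Job 8: processing = 20, completes at 121
Sum of completion times = 477
Average completion time = 477/8 = 59.625

59.625


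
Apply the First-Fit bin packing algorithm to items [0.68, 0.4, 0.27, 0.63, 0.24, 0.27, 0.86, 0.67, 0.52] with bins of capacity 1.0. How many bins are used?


Place items sequentially using First-Fit:
  Item 0.68 -> new Bin 1
  Item 0.4 -> new Bin 2
  Item 0.27 -> Bin 1 (now 0.95)
  Item 0.63 -> new Bin 3
  Item 0.24 -> Bin 2 (now 0.64)
  Item 0.27 -> Bin 2 (now 0.91)
  Item 0.86 -> new Bin 4
  Item 0.67 -> new Bin 5
  Item 0.52 -> new Bin 6
Total bins used = 6

6


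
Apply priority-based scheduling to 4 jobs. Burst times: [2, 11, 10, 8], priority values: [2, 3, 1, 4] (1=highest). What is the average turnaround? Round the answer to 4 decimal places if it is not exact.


Sort by priority (ascending = highest first):
Order: [(1, 10), (2, 2), (3, 11), (4, 8)]
Completion times:
  Priority 1, burst=10, C=10
  Priority 2, burst=2, C=12
  Priority 3, burst=11, C=23
  Priority 4, burst=8, C=31
Average turnaround = 76/4 = 19.0

19.0


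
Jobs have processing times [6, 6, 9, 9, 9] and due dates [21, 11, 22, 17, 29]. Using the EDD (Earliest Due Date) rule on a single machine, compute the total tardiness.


Sort by due date (EDD order): [(6, 11), (9, 17), (6, 21), (9, 22), (9, 29)]
Compute completion times and tardiness:
  Job 1: p=6, d=11, C=6, tardiness=max(0,6-11)=0
  Job 2: p=9, d=17, C=15, tardiness=max(0,15-17)=0
  Job 3: p=6, d=21, C=21, tardiness=max(0,21-21)=0
  Job 4: p=9, d=22, C=30, tardiness=max(0,30-22)=8
  Job 5: p=9, d=29, C=39, tardiness=max(0,39-29)=10
Total tardiness = 18

18


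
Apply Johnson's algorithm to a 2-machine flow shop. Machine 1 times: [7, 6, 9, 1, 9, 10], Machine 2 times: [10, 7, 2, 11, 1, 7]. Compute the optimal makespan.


Apply Johnson's rule:
  Group 1 (a <= b): [(4, 1, 11), (2, 6, 7), (1, 7, 10)]
  Group 2 (a > b): [(6, 10, 7), (3, 9, 2), (5, 9, 1)]
Optimal job order: [4, 2, 1, 6, 3, 5]
Schedule:
  Job 4: M1 done at 1, M2 done at 12
  Job 2: M1 done at 7, M2 done at 19
  Job 1: M1 done at 14, M2 done at 29
  Job 6: M1 done at 24, M2 done at 36
  Job 3: M1 done at 33, M2 done at 38
  Job 5: M1 done at 42, M2 done at 43
Makespan = 43

43


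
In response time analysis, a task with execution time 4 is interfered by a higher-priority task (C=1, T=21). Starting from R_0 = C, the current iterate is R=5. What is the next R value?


R_next = C + ceil(R_prev / T_hp) * C_hp
ceil(5 / 21) = ceil(0.2381) = 1
Interference = 1 * 1 = 1
R_next = 4 + 1 = 5
R_next = R_prev, so the iteration has converged (response time = 5).

5


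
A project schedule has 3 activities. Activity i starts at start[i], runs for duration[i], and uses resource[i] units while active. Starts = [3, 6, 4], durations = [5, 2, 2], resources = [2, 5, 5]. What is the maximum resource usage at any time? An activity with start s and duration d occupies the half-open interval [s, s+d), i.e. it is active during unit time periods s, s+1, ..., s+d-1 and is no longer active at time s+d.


Each activity i is active on [start_i, start_i + duration_i).
Compute total resource usage per time slot:
  t=0: active resources = [], total = 0
  t=1: active resources = [], total = 0
  t=2: active resources = [], total = 0
  t=3: active resources = [2], total = 2
  t=4: active resources = [2, 5], total = 7
  t=5: active resources = [2, 5], total = 7
  t=6: active resources = [2, 5], total = 7
  t=7: active resources = [2, 5], total = 7
Peak resource demand = 7

7


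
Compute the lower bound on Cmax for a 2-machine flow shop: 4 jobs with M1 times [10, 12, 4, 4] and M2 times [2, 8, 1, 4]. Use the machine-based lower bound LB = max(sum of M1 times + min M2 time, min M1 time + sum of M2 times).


LB1 = sum(M1 times) + min(M2 times) = 30 + 1 = 31
LB2 = min(M1 times) + sum(M2 times) = 4 + 15 = 19
Lower bound = max(LB1, LB2) = max(31, 19) = 31

31


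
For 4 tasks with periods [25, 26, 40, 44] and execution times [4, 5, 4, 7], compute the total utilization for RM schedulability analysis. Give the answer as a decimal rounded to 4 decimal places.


Compute individual utilizations (exact fractions):
  Task 1: C/T = 4/25 (approx. 0.16)
  Task 2: C/T = 5/26 (approx. 0.1923)
  Task 3: C/T = 4/40 = 1/10 (approx. 0.1)
  Task 4: C/T = 7/44 (approx. 0.1591)
Total utilization U = 4/25 + 5/26 + 1/10 + 7/44 = 8743/14300
Rounded to 4 decimal places: U = 0.6114
RM (Liu & Layland) bound for 4 tasks = 0.756828; compare with U = 8743/14300 (approx. 0.611399)
U <= bound, so schedulable by RM sufficient condition.

0.6114


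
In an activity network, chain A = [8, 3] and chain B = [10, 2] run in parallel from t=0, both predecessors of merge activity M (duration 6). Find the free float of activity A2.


ES(A2) = sum of predecessors on chain A = 8
EF(A2) = ES + duration = 8 + 3 = 11
Successor of A2 is M. ES(M) = max(sum(A), sum(B)) = max(11, 12) = 12
Free float = ES(successor) - EF(current) = 12 - 11 = 1

1


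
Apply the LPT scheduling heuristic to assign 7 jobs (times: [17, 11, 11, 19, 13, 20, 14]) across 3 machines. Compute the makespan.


Sort jobs in decreasing order (LPT): [20, 19, 17, 14, 13, 11, 11]
Assign each job to the least loaded machine:
  Machine 1: jobs [20, 11, 11], load = 42
  Machine 2: jobs [19, 13], load = 32
  Machine 3: jobs [17, 14], load = 31
Makespan = max load = 42

42


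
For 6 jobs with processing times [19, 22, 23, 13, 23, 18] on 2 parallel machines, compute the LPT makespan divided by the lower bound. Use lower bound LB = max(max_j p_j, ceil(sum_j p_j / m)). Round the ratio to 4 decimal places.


LPT order: [23, 23, 22, 19, 18, 13]
Machine loads after assignment: [58, 60]
LPT makespan = 60
Lower bound = max(max_job, ceil(total/2)) = max(23, 59) = 59
Ratio = 60 / 59 = 1.0169

1.0169
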